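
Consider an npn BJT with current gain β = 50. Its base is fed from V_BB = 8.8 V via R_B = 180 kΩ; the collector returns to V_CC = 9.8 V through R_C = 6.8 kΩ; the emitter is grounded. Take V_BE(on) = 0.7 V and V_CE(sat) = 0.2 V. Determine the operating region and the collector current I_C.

saturation; I_C ≈ 1.4 mA

Assume active: I_B = (8.8 − 0.7)/180 = 0.045 mA, giving I_C = β·I_B = 2.25 mA.
But then V_CE = 9.8 − 2.25×6.8 = -5.5 V < V_CE(sat) = 0.2 V — impossible in the active region.
So the transistor is saturated. With V_CE = 0.2 V, I_C = (V_CC − 0.2)/R_C = 9.6/6.8 = 1.41 mA.
Check: β·I_B = 2.25 mA > I_C = 1.41 mA, confirming saturation.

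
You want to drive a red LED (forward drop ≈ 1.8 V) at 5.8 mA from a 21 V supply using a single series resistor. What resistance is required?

R ≈ 3.3 kΩ

The resistor drops V_S − V_D = 21 − 1.8 = 19.2 V at 5.8 mA.
R = 19.2 V / 5.8 mA = 3.31 kΩ.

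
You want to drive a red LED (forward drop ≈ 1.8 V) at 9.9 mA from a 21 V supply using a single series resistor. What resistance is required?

The resistor drops V_S − V_D = 21 − 1.8 = 19.2 V at 9.9 mA.
R = 19.2 V / 9.9 mA = 1.94 kΩ.

R ≈ 1.9 kΩ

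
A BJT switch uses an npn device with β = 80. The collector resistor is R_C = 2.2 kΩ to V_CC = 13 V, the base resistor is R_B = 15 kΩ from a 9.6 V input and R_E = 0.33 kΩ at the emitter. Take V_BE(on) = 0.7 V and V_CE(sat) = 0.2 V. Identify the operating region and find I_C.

Assume active: I_B = (9.6 − 0.7)/(15 + 81×0.33) = 0.213 mA, I_C = β·I_B = 17.1 mA.
Then V_CE = 13 − 17.1×2.2 − 17.3×0.33 = -30.2 V < 0.2 V — the active assumption fails.
Re-solve with V_CE = 0.2 V. KCL at the emitter: V_E/R_E = (V_BB−0.7−V_E)/R_B + (V_CC−0.2−V_E)/R_C, giving V_E = 1.81 V.
I_C = (V_CC − 0.2 − V_E)/R_C = (12.8 − 1.81)/2.2 = 5 mA.
Check: I_B = (8.9 − 1.81)/15 = 0.473 mA, and β·I_B = 37.8 mA > I_C, confirming saturation.

saturation; I_C ≈ 5 mA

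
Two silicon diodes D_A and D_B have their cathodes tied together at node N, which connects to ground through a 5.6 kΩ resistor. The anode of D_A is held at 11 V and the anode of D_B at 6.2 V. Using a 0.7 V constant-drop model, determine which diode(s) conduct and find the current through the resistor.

Only D_A conducts; I_R ≈ 1.8 mA

Assume both conduct. Then node N would need to be at both 11−0.7 = 10.3 V and 6.2−0.7 = 5.5 V, which is impossible.
Assume only D_A conducts: V_N = 11 − 0.7 = 10.3 V, so I_R = 10.3/5.6 = 1.84 mA.
Check D_B: its anode-to-cathode voltage is 6.2 − 10.3 = -4.1 V < 0.7 V, so it is off. The assumption is consistent.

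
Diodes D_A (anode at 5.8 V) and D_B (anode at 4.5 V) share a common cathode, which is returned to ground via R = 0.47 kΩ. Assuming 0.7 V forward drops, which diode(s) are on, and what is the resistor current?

Assume both conduct. Then node N would need to be at both 5.8−0.7 = 5.1 V and 4.5−0.7 = 3.8 V, which is impossible.
Assume only D_A conducts: V_N = 5.8 − 0.7 = 5.1 V, so I_R = 5.1/0.47 = 10.9 mA.
Check D_B: its anode-to-cathode voltage is 4.5 − 5.1 = -0.6 V < 0.7 V, so it is off. The assumption is consistent.

Only D_A conducts; I_R ≈ 11 mA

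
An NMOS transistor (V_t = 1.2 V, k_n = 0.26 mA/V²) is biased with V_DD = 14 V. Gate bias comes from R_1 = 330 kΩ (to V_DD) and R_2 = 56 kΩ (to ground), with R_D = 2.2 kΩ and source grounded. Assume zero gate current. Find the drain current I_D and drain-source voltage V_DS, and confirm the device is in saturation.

V_G = V_DD·R_2/(R_1+R_2) = 14×56/386 = 2.03 V. With the source grounded, V_GS = V_G = 2.03 V.
Assume saturation: I_D = (k_n/2)(V_GS − V_t)² = (0.26/2)×(2.03 − 1.2)² = 0.13×0.831² = 0.0898 mA.
V_DS = V_DD − I_D·R_D = 14 − 0.0898×2.2 = 13.8 V.
Saturation requires V_DS ≥ V_GS − V_t = 0.831 V; 13.8 ≥ 0.831 ✓.

I_D ≈ 0.09 mA, V_DS ≈ 14 V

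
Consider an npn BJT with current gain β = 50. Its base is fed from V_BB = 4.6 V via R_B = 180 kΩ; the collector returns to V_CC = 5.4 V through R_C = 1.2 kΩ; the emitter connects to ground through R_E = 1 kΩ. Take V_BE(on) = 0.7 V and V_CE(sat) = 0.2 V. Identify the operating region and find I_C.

Assume active. Base-emitter loop: I_B = (V_BB − V_BE)/(R_B + (β+1)R_E) = (4.6 − 0.7)/(180 + 51×1) = 0.0169 mA.
I_C = β·I_B = 50×0.0169 = 0.844 mA.
V_CE = V_CC − I_C·R_C − I_E·R_E = 5.4 − 0.844×1.2 − 0.861×1 = 3.53 V > V_CE(sat), so the active-region assumption holds.

active; I_C ≈ 0.84 mA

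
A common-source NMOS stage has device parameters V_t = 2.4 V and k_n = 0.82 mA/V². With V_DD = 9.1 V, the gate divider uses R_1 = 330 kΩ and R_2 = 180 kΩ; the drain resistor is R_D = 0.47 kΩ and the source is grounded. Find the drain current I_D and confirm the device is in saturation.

I_D ≈ 0.27 mA

V_G = V_DD·R_2/(R_1+R_2) = 9.1×180/510 = 3.21 V. With the source grounded, V_GS = V_G = 3.21 V.
Assume saturation: I_D = (k_n/2)(V_GS − V_t)² = (0.82/2)×(3.21 − 2.4)² = 0.41×0.812² = 0.27 mA.
V_DS = V_DD − I_D·R_D = 9.1 − 0.27×0.47 = 8.97 V.
Saturation requires V_DS ≥ V_GS − V_t = 0.812 V; 8.97 ≥ 0.812 ✓.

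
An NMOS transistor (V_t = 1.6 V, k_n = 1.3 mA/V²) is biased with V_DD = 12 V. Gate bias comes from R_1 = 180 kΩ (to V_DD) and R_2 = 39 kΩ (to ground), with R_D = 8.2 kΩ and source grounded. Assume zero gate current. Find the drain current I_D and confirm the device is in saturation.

V_G = V_DD·R_2/(R_1+R_2) = 12×39/219 = 2.14 V. With the source grounded, V_GS = V_G = 2.14 V.
Assume saturation: I_D = (k_n/2)(V_GS − V_t)² = (1.3/2)×(2.14 − 1.6)² = 0.65×0.537² = 0.187 mA.
V_DS = V_DD − I_D·R_D = 12 − 0.187×8.2 = 10.5 V.
Saturation requires V_DS ≥ V_GS − V_t = 0.537 V; 10.5 ≥ 0.537 ✓.

I_D ≈ 0.19 mA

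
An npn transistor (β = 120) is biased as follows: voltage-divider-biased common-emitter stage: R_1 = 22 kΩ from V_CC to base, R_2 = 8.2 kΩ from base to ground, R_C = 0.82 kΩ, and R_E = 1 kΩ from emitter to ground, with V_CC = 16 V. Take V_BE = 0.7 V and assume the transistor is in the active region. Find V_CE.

V_CE ≈ 9.7 V

Thevenize the base divider: V_Th = V_CC·R_2/(R_1+R_2) = 16×8.2/30.2 = 4.34 V, R_Th = R_1‖R_2 = 5.97 kΩ.
Base-emitter loop: V_Th = I_B·R_Th + V_BE + (β+1)I_B·R_E, so I_B = (4.34 − 0.7) / (5.97 + 121×1) = 0.0287 mA.
I_C = β·I_B = 120×0.0287 = 3.44 mA, and I_E = (β+1)I_B = 3.47 mA.
V_CE = V_CC − I_C·R_C − I_E·R_E = 16 − 3.44×0.82 − 3.47×1 = 9.7 V.
V_CE = 9.7 V > 0.2 V confirms active-region operation.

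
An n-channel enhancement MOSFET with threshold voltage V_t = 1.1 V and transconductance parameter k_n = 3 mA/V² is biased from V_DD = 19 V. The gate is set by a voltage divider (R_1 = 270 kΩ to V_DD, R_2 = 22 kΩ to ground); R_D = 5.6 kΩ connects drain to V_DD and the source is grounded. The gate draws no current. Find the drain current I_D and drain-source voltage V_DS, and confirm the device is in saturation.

V_G = V_DD·R_2/(R_1+R_2) = 19×22/292 = 1.43 V. With the source grounded, V_GS = V_G = 1.43 V.
Assume saturation: I_D = (k_n/2)(V_GS − V_t)² = (3/2)×(1.43 − 1.1)² = 1.5×0.332² = 0.165 mA.
V_DS = V_DD − I_D·R_D = 19 − 0.165×5.6 = 18.1 V.
Saturation requires V_DS ≥ V_GS − V_t = 0.332 V; 18.1 ≥ 0.332 ✓.

I_D ≈ 0.16 mA, V_DS ≈ 18 V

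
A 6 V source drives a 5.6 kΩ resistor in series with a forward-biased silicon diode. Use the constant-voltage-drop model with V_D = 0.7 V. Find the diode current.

KVL around the loop: 6 = V_D + I·R = 0.7 + I × 5.6 kΩ.
So I = (6 − 0.7) / 5.6 kΩ = 5.3 / 5.6 = 0.946 mA.

I ≈ 0.95 mA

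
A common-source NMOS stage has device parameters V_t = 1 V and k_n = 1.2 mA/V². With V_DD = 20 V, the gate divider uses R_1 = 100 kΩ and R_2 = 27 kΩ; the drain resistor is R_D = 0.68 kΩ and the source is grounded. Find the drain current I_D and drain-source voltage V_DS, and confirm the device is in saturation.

I_D ≈ 6.3 mA, V_DS ≈ 16 V

V_G = V_DD·R_2/(R_1+R_2) = 20×27/127 = 4.25 V. With the source grounded, V_GS = V_G = 4.25 V.
Assume saturation: I_D = (k_n/2)(V_GS − V_t)² = (1.2/2)×(4.25 − 1)² = 0.6×3.25² = 6.35 mA.
V_DS = V_DD − I_D·R_D = 20 − 6.35×0.68 = 15.7 V.
Saturation requires V_DS ≥ V_GS − V_t = 3.25 V; 15.7 ≥ 3.25 ✓.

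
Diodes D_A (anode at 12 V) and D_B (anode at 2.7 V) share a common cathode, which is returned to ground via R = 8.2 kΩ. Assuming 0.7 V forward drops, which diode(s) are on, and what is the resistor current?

Only D_A conducts; I_R ≈ 1.4 mA

Assume both conduct. Then node N would need to be at both 12−0.7 = 11.3 V and 2.7−0.7 = 2 V, which is impossible.
Assume only D_A conducts: V_N = 12 − 0.7 = 11.3 V, so I_R = 11.3/8.2 = 1.38 mA.
Check D_B: its anode-to-cathode voltage is 2.7 − 11.3 = -8.6 V < 0.7 V, so it is off. The assumption is consistent.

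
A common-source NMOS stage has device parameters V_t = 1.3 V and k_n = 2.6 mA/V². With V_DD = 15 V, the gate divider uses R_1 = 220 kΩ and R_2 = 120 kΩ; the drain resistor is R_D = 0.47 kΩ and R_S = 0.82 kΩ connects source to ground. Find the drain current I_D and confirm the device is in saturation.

V_G = V_DD·R_2/(R_1+R_2) = 15×120/340 = 5.29 V.
Assume saturation: I_D = (k_n/2)(V_GS − V_t)² with V_GS = V_G − I_D·R_S = 5.29 − 0.82·I_D.
Substituting gives 0.874·I_D² − 9.52·I_D + 20.7 = 0, with roots I_D = 3.01 or 7.87 mA.
The root I_D = 7.87 mA gives V_GS = -1.16 V ≤ V_t, so take I_D = 3.01 mA.
Then V_GS = 2.82 V and V_DS = V_DD − I_D(R_D+R_S) = 15 − 3.01×1.29 = 11.1 V.
Saturation requires V_DS ≥ V_GS − V_t = 1.52 V; 11.1 ≥ 1.52 ✓.

I_D ≈ 3 mA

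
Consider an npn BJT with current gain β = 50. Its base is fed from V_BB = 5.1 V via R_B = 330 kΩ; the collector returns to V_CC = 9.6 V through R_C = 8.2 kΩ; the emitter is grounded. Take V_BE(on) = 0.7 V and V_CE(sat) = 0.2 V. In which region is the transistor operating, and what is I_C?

Assume active. Base-emitter loop: I_B = (V_BB − V_BE)/R_B = (5.1 − 0.7)/330 = 0.0133 mA.
I_C = β·I_B = 50×0.0133 = 0.667 mA.
V_CE = V_CC − I_C·R_C = 9.6 − 0.667×8.2 = 4.13 V > V_CE(sat), so the active-region assumption holds.

active; I_C ≈ 0.67 mA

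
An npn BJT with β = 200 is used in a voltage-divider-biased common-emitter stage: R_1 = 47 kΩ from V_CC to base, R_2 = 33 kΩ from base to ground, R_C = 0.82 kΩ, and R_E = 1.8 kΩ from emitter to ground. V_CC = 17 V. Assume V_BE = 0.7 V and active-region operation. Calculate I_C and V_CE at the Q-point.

I_C ≈ 3.3 mA, V_CE ≈ 8.3 V

Thevenize the base divider: V_Th = V_CC·R_2/(R_1+R_2) = 17×33/80 = 7.01 V, R_Th = R_1‖R_2 = 19.4 kΩ.
Base-emitter loop: V_Th = I_B·R_Th + V_BE + (β+1)I_B·R_E, so I_B = (7.01 − 0.7) / (19.4 + 201×1.8) = 0.0166 mA.
I_C = β·I_B = 200×0.0166 = 3.31 mA, and I_E = (β+1)I_B = 3.33 mA.
V_CE = V_CC − I_C·R_C − I_E·R_E = 17 − 3.31×0.82 − 3.33×1.8 = 8.29 V.
V_CE = 8.29 V > 0.2 V confirms active-region operation.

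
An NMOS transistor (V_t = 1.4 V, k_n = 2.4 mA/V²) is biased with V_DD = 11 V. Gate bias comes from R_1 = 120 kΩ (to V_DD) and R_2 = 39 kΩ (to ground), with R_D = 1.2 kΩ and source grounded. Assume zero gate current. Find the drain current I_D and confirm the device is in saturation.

V_G = V_DD·R_2/(R_1+R_2) = 11×39/159 = 2.7 V. With the source grounded, V_GS = V_G = 2.7 V.
Assume saturation: I_D = (k_n/2)(V_GS − V_t)² = (2.4/2)×(2.7 − 1.4)² = 1.2×1.3² = 2.02 mA.
V_DS = V_DD − I_D·R_D = 11 − 2.02×1.2 = 8.57 V.
Saturation requires V_DS ≥ V_GS − V_t = 1.3 V; 8.57 ≥ 1.3 ✓.

I_D ≈ 2 mA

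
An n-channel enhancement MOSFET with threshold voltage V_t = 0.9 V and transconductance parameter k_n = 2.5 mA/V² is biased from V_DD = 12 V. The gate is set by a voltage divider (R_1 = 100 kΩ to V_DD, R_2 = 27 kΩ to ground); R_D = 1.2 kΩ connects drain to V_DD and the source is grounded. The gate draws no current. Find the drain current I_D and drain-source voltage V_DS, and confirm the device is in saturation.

I_D ≈ 3.4 mA, V_DS ≈ 7.9 V

V_G = V_DD·R_2/(R_1+R_2) = 12×27/127 = 2.55 V. With the source grounded, V_GS = V_G = 2.55 V.
Assume saturation: I_D = (k_n/2)(V_GS − V_t)² = (2.5/2)×(2.55 − 0.9)² = 1.25×1.65² = 3.41 mA.
V_DS = V_DD − I_D·R_D = 12 − 3.41×1.2 = 7.91 V.
Saturation requires V_DS ≥ V_GS − V_t = 1.65 V; 7.91 ≥ 1.65 ✓.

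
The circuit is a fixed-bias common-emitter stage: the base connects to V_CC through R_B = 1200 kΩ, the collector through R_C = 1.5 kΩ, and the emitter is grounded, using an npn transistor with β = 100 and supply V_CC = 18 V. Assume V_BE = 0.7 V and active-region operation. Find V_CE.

V_CE ≈ 16 V

Base loop: V_CC = I_B·R_B + V_BE, so I_B = (18 − 0.7)/1200 kΩ = 0.0144 mA.
In the active region I_C = β·I_B = 100 × 0.0144 = 1.44 mA.
Collector loop: V_CE = V_CC − I_C·R_C = 18 − 1.44×1.5 = 15.8 V.
Since V_CE = 15.8 V > V_CE(sat) ≈ 0.2 V, the transistor is in the active region as assumed.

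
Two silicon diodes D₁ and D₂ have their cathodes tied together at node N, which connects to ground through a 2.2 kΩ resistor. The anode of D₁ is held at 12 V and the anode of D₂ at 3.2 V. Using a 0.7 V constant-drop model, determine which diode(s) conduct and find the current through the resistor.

Assume both conduct. Then node N would need to be at both 12−0.7 = 11.3 V and 3.2−0.7 = 2.5 V, which is impossible.
Assume only D₁ conducts: V_N = 12 − 0.7 = 11.3 V, so I_R = 11.3/2.2 = 5.14 mA.
Check D₂: its anode-to-cathode voltage is 3.2 − 11.3 = -8.1 V < 0.7 V, so it is off. The assumption is consistent.

Only D₁ conducts; I_R ≈ 5.1 mA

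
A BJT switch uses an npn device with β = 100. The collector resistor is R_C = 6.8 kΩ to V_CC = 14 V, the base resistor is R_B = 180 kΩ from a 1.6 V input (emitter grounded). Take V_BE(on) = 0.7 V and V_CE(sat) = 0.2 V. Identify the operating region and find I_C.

Assume active. Base-emitter loop: I_B = (V_BB − V_BE)/R_B = (1.6 − 0.7)/180 = 0.005 mA.
I_C = β·I_B = 100×0.005 = 0.5 mA.
V_CE = V_CC − I_C·R_C = 14 − 0.5×6.8 = 10.6 V > V_CE(sat), so the active-region assumption holds.

active; I_C ≈ 0.5 mA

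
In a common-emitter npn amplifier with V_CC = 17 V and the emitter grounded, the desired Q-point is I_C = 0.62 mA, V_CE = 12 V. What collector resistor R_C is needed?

Collector loop: V_CC = I_C·R_C + V_CE.
R_C = (V_CC − V_CE)/I_C = (17 − 12)/0.62 = 8.06 kΩ.

R_C ≈ 8.1 kΩ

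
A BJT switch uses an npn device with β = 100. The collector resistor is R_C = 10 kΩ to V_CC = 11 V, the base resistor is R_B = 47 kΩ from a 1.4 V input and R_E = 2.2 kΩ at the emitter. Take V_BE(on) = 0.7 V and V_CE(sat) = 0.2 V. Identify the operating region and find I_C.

Assume active. Base-emitter loop: I_B = (V_BB − V_BE)/(R_B + (β+1)R_E) = (1.4 − 0.7)/(47 + 101×2.2) = 0.0026 mA.
I_C = β·I_B = 100×0.0026 = 0.26 mA.
V_CE = V_CC − I_C·R_C − I_E·R_E = 11 − 0.26×10 − 0.263×2.2 = 7.82 V > V_CE(sat), so the active-region assumption holds.

active; I_C ≈ 0.26 mA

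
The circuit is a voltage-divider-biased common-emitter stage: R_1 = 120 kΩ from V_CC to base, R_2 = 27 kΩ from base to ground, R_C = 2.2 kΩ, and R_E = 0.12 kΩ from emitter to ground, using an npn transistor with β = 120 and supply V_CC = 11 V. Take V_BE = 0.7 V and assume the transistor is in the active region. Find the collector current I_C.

Thevenize the base divider: V_Th = V_CC·R_2/(R_1+R_2) = 11×27/147 = 2.02 V, R_Th = R_1‖R_2 = 22 kΩ.
Base-emitter loop: V_Th = I_B·R_Th + V_BE + (β+1)I_B·R_E, so I_B = (2.02 − 0.7) / (22 + 121×0.12) = 0.0361 mA.
I_C = β·I_B = 120×0.0361 = 4.33 mA, and I_E = (β+1)I_B = 4.37 mA.
V_CE = V_CC − I_C·R_C − I_E·R_E = 11 − 4.33×2.2 − 4.37×0.12 = 0.941 V.
V_CE = 0.941 V > 0.2 V confirms active-region operation.

I_C ≈ 4.3 mA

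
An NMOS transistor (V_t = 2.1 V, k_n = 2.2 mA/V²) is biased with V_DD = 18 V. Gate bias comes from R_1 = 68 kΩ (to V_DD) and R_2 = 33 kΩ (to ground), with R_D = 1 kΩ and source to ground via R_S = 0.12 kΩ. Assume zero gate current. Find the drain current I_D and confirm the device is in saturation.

V_G = V_DD·R_2/(R_1+R_2) = 18×33/101 = 5.88 V.
Assume saturation: I_D = (k_n/2)(V_GS − V_t)² with V_GS = V_G − I_D·R_S = 5.88 − 0.12·I_D.
Substituting gives 0.0158·I_D² − 2·I_D + 15.7 = 0, with roots I_D = 8.43 or 118 mA.
The root I_D = 118 mA gives V_GS = -8.24 V ≤ V_t, so take I_D = 8.43 mA.
Then V_GS = 4.87 V and V_DS = V_DD − I_D(R_D+R_S) = 18 − 8.43×1.12 = 8.55 V.
Saturation requires V_DS ≥ V_GS − V_t = 2.77 V; 8.55 ≥ 2.77 ✓.

I_D ≈ 8.4 mA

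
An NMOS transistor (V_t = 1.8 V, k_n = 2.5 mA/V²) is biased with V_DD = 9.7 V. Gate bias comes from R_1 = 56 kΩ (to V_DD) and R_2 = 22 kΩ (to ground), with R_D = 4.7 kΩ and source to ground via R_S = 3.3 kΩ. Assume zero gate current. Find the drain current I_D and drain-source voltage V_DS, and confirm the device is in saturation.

I_D ≈ 0.17 mA, V_DS ≈ 8.3 V

V_G = V_DD·R_2/(R_1+R_2) = 9.7×22/78 = 2.74 V.
Assume saturation: I_D = (k_n/2)(V_GS − V_t)² with V_GS = V_G − I_D·R_S = 2.74 − 3.3·I_D.
Substituting gives 13.6·I_D² − 8.72·I_D + 1.09 = 0, with roots I_D = 0.171 or 0.469 mA.
The root I_D = 0.469 mA gives V_GS = 1.19 V ≤ V_t, so take I_D = 0.171 mA.
Then V_GS = 2.17 V and V_DS = V_DD − I_D(R_D+R_S) = 9.7 − 0.171×8 = 8.33 V.
Saturation requires V_DS ≥ V_GS − V_t = 0.37 V; 8.33 ≥ 0.37 ✓.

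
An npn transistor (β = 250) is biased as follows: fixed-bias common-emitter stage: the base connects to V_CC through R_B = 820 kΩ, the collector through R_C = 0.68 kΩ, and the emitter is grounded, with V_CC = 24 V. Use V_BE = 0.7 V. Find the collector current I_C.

Base loop: V_CC = I_B·R_B + V_BE, so I_B = (24 − 0.7)/820 kΩ = 0.0284 mA.
In the active region I_C = β·I_B = 250 × 0.0284 = 7.1 mA.
Collector loop: V_CE = V_CC − I_C·R_C = 24 − 7.1×0.68 = 19.2 V.
Since V_CE = 19.2 V > V_CE(sat) ≈ 0.2 V, the transistor is in the active region as assumed.

I_C ≈ 7.1 mA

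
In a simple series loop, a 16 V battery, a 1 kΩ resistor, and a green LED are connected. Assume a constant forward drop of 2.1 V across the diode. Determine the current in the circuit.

KVL around the loop: 16 = V_D + I·R = 2.1 + I × 1 kΩ.
So I = (16 − 2.1) / 1 kΩ = 13.9 / 1 = 13.9 mA.

I ≈ 14 mA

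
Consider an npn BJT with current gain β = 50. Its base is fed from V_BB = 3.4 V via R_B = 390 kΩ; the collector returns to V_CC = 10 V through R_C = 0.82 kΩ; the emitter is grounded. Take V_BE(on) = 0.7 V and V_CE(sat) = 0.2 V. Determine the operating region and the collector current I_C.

Assume active. Base-emitter loop: I_B = (V_BB − V_BE)/R_B = (3.4 − 0.7)/390 = 0.00692 mA.
I_C = β·I_B = 50×0.00692 = 0.346 mA.
V_CE = V_CC − I_C·R_C = 10 − 0.346×0.82 = 9.72 V > V_CE(sat), so the active-region assumption holds.

active; I_C ≈ 0.35 mA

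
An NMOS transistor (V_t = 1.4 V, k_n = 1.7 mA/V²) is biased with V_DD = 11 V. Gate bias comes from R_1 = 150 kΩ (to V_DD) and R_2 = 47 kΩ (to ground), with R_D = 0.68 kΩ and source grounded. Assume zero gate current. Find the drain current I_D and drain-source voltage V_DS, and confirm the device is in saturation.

V_G = V_DD·R_2/(R_1+R_2) = 11×47/197 = 2.62 V. With the source grounded, V_GS = V_G = 2.62 V.
Assume saturation: I_D = (k_n/2)(V_GS − V_t)² = (1.7/2)×(2.62 − 1.4)² = 0.85×1.22² = 1.27 mA.
V_DS = V_DD − I_D·R_D = 11 − 1.27×0.68 = 10.1 V.
Saturation requires V_DS ≥ V_GS − V_t = 1.22 V; 10.1 ≥ 1.22 ✓.

I_D ≈ 1.3 mA, V_DS ≈ 10 V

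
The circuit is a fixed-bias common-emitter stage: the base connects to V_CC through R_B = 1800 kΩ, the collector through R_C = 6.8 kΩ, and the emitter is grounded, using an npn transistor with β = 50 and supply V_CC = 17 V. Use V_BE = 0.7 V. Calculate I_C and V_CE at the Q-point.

I_C ≈ 0.45 mA, V_CE ≈ 14 V

Base loop: V_CC = I_B·R_B + V_BE, so I_B = (17 − 0.7)/1800 kΩ = 0.00906 mA.
In the active region I_C = β·I_B = 50 × 0.00906 = 0.453 mA.
Collector loop: V_CE = V_CC − I_C·R_C = 17 − 0.453×6.8 = 13.9 V.
Since V_CE = 13.9 V > V_CE(sat) ≈ 0.2 V, the transistor is in the active region as assumed.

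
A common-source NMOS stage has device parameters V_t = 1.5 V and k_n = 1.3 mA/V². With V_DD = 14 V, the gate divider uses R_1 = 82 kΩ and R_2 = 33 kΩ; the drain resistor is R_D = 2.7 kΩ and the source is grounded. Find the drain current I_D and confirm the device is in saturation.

V_G = V_DD·R_2/(R_1+R_2) = 14×33/115 = 4.02 V. With the source grounded, V_GS = V_G = 4.02 V.
Assume saturation: I_D = (k_n/2)(V_GS − V_t)² = (1.3/2)×(4.02 − 1.5)² = 0.65×2.52² = 4.12 mA.
V_DS = V_DD − I_D·R_D = 14 − 4.12×2.7 = 2.88 V.
Saturation requires V_DS ≥ V_GS − V_t = 2.52 V; 2.88 ≥ 2.52 ✓.

I_D ≈ 4.1 mA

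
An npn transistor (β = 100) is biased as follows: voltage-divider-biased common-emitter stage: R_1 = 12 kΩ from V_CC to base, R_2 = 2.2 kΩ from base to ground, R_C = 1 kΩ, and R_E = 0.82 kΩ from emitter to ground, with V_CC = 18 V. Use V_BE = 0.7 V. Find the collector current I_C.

Thevenize the base divider: V_Th = V_CC·R_2/(R_1+R_2) = 18×2.2/14.2 = 2.79 V, R_Th = R_1‖R_2 = 1.86 kΩ.
Base-emitter loop: V_Th = I_B·R_Th + V_BE + (β+1)I_B·R_E, so I_B = (2.79 − 0.7) / (1.86 + 101×0.82) = 0.0247 mA.
I_C = β·I_B = 100×0.0247 = 2.47 mA, and I_E = (β+1)I_B = 2.49 mA.
V_CE = V_CC − I_C·R_C − I_E·R_E = 18 − 2.47×1 − 2.49×0.82 = 13.5 V.
V_CE = 13.5 V > 0.2 V confirms active-region operation.

I_C ≈ 2.5 mA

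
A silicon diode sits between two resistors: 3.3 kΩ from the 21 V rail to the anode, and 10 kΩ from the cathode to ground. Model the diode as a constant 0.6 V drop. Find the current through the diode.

I ≈ 1.5 mA

The two resistors are in series with the diode, so KVL gives 21 = I·3.3 + 0.6 + I·10.
I = (21 − 0.6) / (3.3 + 10) kΩ = 20.4 / 13.3 = 1.53 mA.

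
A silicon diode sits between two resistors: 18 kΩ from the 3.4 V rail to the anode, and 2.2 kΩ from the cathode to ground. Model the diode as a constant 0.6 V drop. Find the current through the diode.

The two resistors are in series with the diode, so KVL gives 3.4 = I·18 + 0.6 + I·2.2.
I = (3.4 − 0.6) / (18 + 2.2) kΩ = 2.8 / 20.2 = 0.139 mA.

I ≈ 0.14 mA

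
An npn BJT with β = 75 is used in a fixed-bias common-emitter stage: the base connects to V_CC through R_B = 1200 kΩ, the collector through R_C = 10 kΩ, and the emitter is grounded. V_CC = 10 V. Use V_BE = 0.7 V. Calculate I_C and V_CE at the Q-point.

I_C ≈ 0.58 mA, V_CE ≈ 4.2 V

Base loop: V_CC = I_B·R_B + V_BE, so I_B = (10 − 0.7)/1200 kΩ = 0.00775 mA.
In the active region I_C = β·I_B = 75 × 0.00775 = 0.581 mA.
Collector loop: V_CE = V_CC − I_C·R_C = 10 − 0.581×10 = 4.19 V.
Since V_CE = 4.19 V > V_CE(sat) ≈ 0.2 V, the transistor is in the active region as assumed.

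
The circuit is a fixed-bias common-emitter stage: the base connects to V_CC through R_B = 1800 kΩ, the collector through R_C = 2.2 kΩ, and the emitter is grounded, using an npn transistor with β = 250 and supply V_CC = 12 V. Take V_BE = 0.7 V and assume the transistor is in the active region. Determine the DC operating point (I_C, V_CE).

Base loop: V_CC = I_B·R_B + V_BE, so I_B = (12 − 0.7)/1800 kΩ = 0.00628 mA.
In the active region I_C = β·I_B = 250 × 0.00628 = 1.57 mA.
Collector loop: V_CE = V_CC − I_C·R_C = 12 − 1.57×2.2 = 8.55 V.
Since V_CE = 8.55 V > V_CE(sat) ≈ 0.2 V, the transistor is in the active region as assumed.

I_C ≈ 1.6 mA, V_CE ≈ 8.5 V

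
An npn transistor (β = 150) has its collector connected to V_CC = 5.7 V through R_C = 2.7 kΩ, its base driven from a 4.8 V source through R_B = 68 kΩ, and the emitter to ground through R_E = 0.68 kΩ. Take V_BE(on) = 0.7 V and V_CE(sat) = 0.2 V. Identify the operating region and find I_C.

saturation; I_C ≈ 1.6 mA

Assume active: I_B = (4.8 − 0.7)/(68 + 151×0.68) = 0.024 mA, I_C = β·I_B = 3.6 mA.
Then V_CE = 5.7 − 3.6×2.7 − 3.63×0.68 = -6.5 V < 0.2 V — the active assumption fails.
Re-solve with V_CE = 0.2 V. KCL at the emitter: V_E/R_E = (V_BB−0.7−V_E)/R_B + (V_CC−0.2−V_E)/R_C, giving V_E = 1.13 V.
I_C = (V_CC − 0.2 − V_E)/R_C = (5.5 − 1.13)/2.7 = 1.62 mA.
Check: I_B = (4.1 − 1.13)/68 = 0.0437 mA, and β·I_B = 6.55 mA > I_C, confirming saturation.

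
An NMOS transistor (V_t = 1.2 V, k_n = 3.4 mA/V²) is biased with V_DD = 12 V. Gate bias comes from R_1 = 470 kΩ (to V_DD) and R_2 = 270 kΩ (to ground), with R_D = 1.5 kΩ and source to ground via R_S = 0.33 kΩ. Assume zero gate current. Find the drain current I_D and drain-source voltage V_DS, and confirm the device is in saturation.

V_G = V_DD·R_2/(R_1+R_2) = 12×270/740 = 4.38 V.
Assume saturation: I_D = (k_n/2)(V_GS − V_t)² with V_GS = V_G − I_D·R_S = 4.38 − 0.33·I_D.
Substituting gives 0.185·I_D² − 4.57·I_D + 17.2 = 0, with roots I_D = 4.63 or 20 mA.
The root I_D = 20 mA gives V_GS = -2.23 V ≤ V_t, so take I_D = 4.63 mA.
Then V_GS = 2.85 V and V_DS = V_DD − I_D(R_D+R_S) = 12 − 4.63×1.83 = 3.53 V.
Saturation requires V_DS ≥ V_GS − V_t = 1.65 V; 3.53 ≥ 1.65 ✓.

I_D ≈ 4.6 mA, V_DS ≈ 3.5 V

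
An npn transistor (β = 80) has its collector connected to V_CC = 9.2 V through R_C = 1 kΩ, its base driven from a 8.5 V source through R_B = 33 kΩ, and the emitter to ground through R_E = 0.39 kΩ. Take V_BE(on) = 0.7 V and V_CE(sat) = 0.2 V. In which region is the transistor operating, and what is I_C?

Assume active: I_B = (8.5 − 0.7)/(33 + 81×0.39) = 0.121 mA, I_C = β·I_B = 9.66 mA.
Then V_CE = 9.2 − 9.66×1 − 9.78×0.39 = -4.28 V < 0.2 V — the active assumption fails.
Re-solve with V_CE = 0.2 V. KCL at the emitter: V_E/R_E = (V_BB−0.7−V_E)/R_B + (V_CC−0.2−V_E)/R_C, giving V_E = 2.57 V.
I_C = (V_CC − 0.2 − V_E)/R_C = (9 − 2.57)/1 = 6.43 mA.
Check: I_B = (7.8 − 2.57)/33 = 0.158 mA, and β·I_B = 12.7 mA > I_C, confirming saturation.

saturation; I_C ≈ 6.4 mA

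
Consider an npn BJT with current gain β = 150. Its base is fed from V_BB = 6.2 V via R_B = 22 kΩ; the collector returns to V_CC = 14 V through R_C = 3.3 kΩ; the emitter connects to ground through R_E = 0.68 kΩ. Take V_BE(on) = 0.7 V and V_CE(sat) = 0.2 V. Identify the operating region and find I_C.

Assume active: I_B = (6.2 − 0.7)/(22 + 151×0.68) = 0.0441 mA, I_C = β·I_B = 6.62 mA.
Then V_CE = 14 − 6.62×3.3 − 6.66×0.68 = -12.4 V < 0.2 V — the active assumption fails.
Re-solve with V_CE = 0.2 V. KCL at the emitter: V_E/R_E = (V_BB−0.7−V_E)/R_B + (V_CC−0.2−V_E)/R_C, giving V_E = 2.44 V.
I_C = (V_CC − 0.2 − V_E)/R_C = (13.8 − 2.44)/3.3 = 3.44 mA.
Check: I_B = (5.5 − 2.44)/22 = 0.139 mA, and β·I_B = 20.9 mA > I_C, confirming saturation.

saturation; I_C ≈ 3.4 mA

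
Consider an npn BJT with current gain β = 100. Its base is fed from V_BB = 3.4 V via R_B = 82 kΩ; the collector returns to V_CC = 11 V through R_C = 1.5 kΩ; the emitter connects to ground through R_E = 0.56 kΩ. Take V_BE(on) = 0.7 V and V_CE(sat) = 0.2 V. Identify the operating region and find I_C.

Assume active. Base-emitter loop: I_B = (V_BB − V_BE)/(R_B + (β+1)R_E) = (3.4 − 0.7)/(82 + 101×0.56) = 0.0195 mA.
I_C = β·I_B = 100×0.0195 = 1.95 mA.
V_CE = V_CC − I_C·R_C − I_E·R_E = 11 − 1.95×1.5 − 1.97×0.56 = 6.97 V > V_CE(sat), so the active-region assumption holds.

active; I_C ≈ 1.9 mA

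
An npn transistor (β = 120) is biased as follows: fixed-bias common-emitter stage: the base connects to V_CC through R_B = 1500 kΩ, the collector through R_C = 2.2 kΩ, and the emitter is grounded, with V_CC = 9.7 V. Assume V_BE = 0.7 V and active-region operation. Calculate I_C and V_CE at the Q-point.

I_C ≈ 0.72 mA, V_CE ≈ 8.1 V

Base loop: V_CC = I_B·R_B + V_BE, so I_B = (9.7 − 0.7)/1500 kΩ = 0.006 mA.
In the active region I_C = β·I_B = 120 × 0.006 = 0.72 mA.
Collector loop: V_CE = V_CC − I_C·R_C = 9.7 − 0.72×2.2 = 8.12 V.
Since V_CE = 8.12 V > V_CE(sat) ≈ 0.2 V, the transistor is in the active region as assumed.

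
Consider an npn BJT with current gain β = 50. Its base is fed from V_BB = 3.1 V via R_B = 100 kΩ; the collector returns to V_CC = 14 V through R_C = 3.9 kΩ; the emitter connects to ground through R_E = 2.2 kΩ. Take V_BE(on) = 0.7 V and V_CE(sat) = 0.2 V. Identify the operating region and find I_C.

active; I_C ≈ 0.57 mA

Assume active. Base-emitter loop: I_B = (V_BB − V_BE)/(R_B + (β+1)R_E) = (3.1 − 0.7)/(100 + 51×2.2) = 0.0113 mA.
I_C = β·I_B = 50×0.0113 = 0.566 mA.
V_CE = V_CC − I_C·R_C − I_E·R_E = 14 − 0.566×3.9 − 0.577×2.2 = 10.5 V > V_CE(sat), so the active-region assumption holds.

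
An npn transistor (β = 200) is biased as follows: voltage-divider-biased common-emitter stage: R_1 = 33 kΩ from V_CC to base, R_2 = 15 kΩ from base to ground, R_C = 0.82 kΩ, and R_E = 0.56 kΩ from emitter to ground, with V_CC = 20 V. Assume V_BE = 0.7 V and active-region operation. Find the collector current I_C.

Thevenize the base divider: V_Th = V_CC·R_2/(R_1+R_2) = 20×15/48 = 6.25 V, R_Th = R_1‖R_2 = 10.3 kΩ.
Base-emitter loop: V_Th = I_B·R_Th + V_BE + (β+1)I_B·R_E, so I_B = (6.25 − 0.7) / (10.3 + 201×0.56) = 0.0452 mA.
I_C = β·I_B = 200×0.0452 = 9.03 mA, and I_E = (β+1)I_B = 9.08 mA.
V_CE = V_CC − I_C·R_C − I_E·R_E = 20 − 9.03×0.82 − 9.08×0.56 = 7.51 V.
V_CE = 7.51 V > 0.2 V confirms active-region operation.

I_C ≈ 9 mA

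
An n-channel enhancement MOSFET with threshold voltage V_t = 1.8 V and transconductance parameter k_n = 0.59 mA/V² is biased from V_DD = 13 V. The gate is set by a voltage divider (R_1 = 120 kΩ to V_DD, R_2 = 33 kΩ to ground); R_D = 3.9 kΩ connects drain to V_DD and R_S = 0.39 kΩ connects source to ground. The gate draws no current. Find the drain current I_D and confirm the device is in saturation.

V_G = V_DD·R_2/(R_1+R_2) = 13×33/153 = 2.8 V.
Assume saturation: I_D = (k_n/2)(V_GS − V_t)² with V_GS = V_G − I_D·R_S = 2.8 − 0.39·I_D.
Substituting gives 0.0449·I_D² − 1.23·I_D + 0.297 = 0, with roots I_D = 0.244 or 27.2 mA.
The root I_D = 27.2 mA gives V_GS = -7.8 V ≤ V_t, so take I_D = 0.244 mA.
Then V_GS = 2.71 V and V_DS = V_DD − I_D(R_D+R_S) = 13 − 0.244×4.29 = 12 V.
Saturation requires V_DS ≥ V_GS − V_t = 0.909 V; 12 ≥ 0.909 ✓.

I_D ≈ 0.24 mA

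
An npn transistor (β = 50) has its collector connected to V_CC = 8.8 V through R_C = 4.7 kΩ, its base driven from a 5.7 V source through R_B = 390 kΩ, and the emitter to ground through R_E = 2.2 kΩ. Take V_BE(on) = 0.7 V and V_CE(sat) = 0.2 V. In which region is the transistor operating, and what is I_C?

Assume active. Base-emitter loop: I_B = (V_BB − V_BE)/(R_B + (β+1)R_E) = (5.7 − 0.7)/(390 + 51×2.2) = 0.00996 mA.
I_C = β·I_B = 50×0.00996 = 0.498 mA.
V_CE = V_CC − I_C·R_C − I_E·R_E = 8.8 − 0.498×4.7 − 0.508×2.2 = 5.34 V > V_CE(sat), so the active-region assumption holds.

active; I_C ≈ 0.5 mA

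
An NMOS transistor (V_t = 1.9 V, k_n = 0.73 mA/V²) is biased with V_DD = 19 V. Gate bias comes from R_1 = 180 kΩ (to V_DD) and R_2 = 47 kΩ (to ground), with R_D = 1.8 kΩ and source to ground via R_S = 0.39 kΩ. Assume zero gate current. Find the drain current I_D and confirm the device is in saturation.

I_D ≈ 0.99 mA

V_G = V_DD·R_2/(R_1+R_2) = 19×47/227 = 3.93 V.
Assume saturation: I_D = (k_n/2)(V_GS − V_t)² with V_GS = V_G − I_D·R_S = 3.93 − 0.39·I_D.
Substituting gives 0.0555·I_D² − 1.58·I_D + 1.51 = 0, with roots I_D = 0.991 or 27.5 mA.
The root I_D = 27.5 mA gives V_GS = -6.77 V ≤ V_t, so take I_D = 0.991 mA.
Then V_GS = 3.55 V and V_DS = V_DD − I_D(R_D+R_S) = 19 − 0.991×2.19 = 16.8 V.
Saturation requires V_DS ≥ V_GS − V_t = 1.65 V; 16.8 ≥ 1.65 ✓.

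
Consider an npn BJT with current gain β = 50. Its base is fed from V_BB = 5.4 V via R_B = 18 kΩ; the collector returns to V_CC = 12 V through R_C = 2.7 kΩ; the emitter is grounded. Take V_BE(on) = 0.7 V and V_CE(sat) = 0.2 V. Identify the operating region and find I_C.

saturation; I_C ≈ 4.4 mA

Assume active: I_B = (5.4 − 0.7)/18 = 0.261 mA, giving I_C = β·I_B = 13.1 mA.
But then V_CE = 12 − 13.1×2.7 = -23.3 V < V_CE(sat) = 0.2 V — impossible in the active region.
So the transistor is saturated. With V_CE = 0.2 V, I_C = (V_CC − 0.2)/R_C = 11.8/2.7 = 4.37 mA.
Check: β·I_B = 13.1 mA > I_C = 4.37 mA, confirming saturation.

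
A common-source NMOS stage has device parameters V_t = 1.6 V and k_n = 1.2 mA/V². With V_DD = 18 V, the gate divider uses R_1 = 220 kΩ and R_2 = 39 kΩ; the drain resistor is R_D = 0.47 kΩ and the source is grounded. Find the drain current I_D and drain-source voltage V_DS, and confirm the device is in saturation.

I_D ≈ 0.74 mA, V_DS ≈ 18 V

V_G = V_DD·R_2/(R_1+R_2) = 18×39/259 = 2.71 V. With the source grounded, V_GS = V_G = 2.71 V.
Assume saturation: I_D = (k_n/2)(V_GS − V_t)² = (1.2/2)×(2.71 − 1.6)² = 0.6×1.11² = 0.74 mA.
V_DS = V_DD − I_D·R_D = 18 − 0.74×0.47 = 17.7 V.
Saturation requires V_DS ≥ V_GS − V_t = 1.11 V; 17.7 ≥ 1.11 ✓.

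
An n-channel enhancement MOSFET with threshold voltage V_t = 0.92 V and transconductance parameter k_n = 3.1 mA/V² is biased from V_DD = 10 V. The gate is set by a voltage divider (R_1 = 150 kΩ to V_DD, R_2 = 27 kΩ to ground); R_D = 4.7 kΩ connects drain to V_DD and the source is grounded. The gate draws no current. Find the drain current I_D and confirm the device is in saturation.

V_G = V_DD·R_2/(R_1+R_2) = 10×27/177 = 1.53 V. With the source grounded, V_GS = V_G = 1.53 V.
Assume saturation: I_D = (k_n/2)(V_GS − V_t)² = (3.1/2)×(1.53 − 0.92)² = 1.55×0.605² = 0.568 mA.
V_DS = V_DD − I_D·R_D = 10 − 0.568×4.7 = 7.33 V.
Saturation requires V_DS ≥ V_GS − V_t = 0.605 V; 7.33 ≥ 0.605 ✓.

I_D ≈ 0.57 mA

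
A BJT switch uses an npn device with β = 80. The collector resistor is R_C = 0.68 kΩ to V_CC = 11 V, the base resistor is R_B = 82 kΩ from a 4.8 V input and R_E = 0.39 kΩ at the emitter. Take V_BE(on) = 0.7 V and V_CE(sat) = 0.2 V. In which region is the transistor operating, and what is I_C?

Assume active. Base-emitter loop: I_B = (V_BB − V_BE)/(R_B + (β+1)R_E) = (4.8 − 0.7)/(82 + 81×0.39) = 0.0361 mA.
I_C = β·I_B = 80×0.0361 = 2.89 mA.
V_CE = V_CC − I_C·R_C − I_E·R_E = 11 − 2.89×0.68 − 2.92×0.39 = 7.9 V > V_CE(sat), so the active-region assumption holds.

active; I_C ≈ 2.9 mA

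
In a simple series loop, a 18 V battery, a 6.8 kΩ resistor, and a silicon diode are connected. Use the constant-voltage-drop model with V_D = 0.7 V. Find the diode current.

KVL around the loop: 18 = V_D + I·R = 0.7 + I × 6.8 kΩ.
So I = (18 − 0.7) / 6.8 kΩ = 17.3 / 6.8 = 2.54 mA.

I ≈ 2.5 mA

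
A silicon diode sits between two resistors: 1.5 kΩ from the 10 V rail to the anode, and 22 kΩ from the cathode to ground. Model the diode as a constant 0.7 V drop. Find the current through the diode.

I ≈ 0.4 mA

The two resistors are in series with the diode, so KVL gives 10 = I·1.5 + 0.7 + I·22.
I = (10 − 0.7) / (1.5 + 22) kΩ = 9.3 / 23.5 = 0.396 mA.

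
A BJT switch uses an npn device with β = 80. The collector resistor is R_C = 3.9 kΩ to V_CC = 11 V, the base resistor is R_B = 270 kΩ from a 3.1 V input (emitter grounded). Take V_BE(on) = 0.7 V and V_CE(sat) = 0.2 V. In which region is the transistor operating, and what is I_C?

Assume active. Base-emitter loop: I_B = (V_BB − V_BE)/R_B = (3.1 − 0.7)/270 = 0.00889 mA.
I_C = β·I_B = 80×0.00889 = 0.711 mA.
V_CE = V_CC − I_C·R_C = 11 − 0.711×3.9 = 8.23 V > V_CE(sat), so the active-region assumption holds.

active; I_C ≈ 0.71 mA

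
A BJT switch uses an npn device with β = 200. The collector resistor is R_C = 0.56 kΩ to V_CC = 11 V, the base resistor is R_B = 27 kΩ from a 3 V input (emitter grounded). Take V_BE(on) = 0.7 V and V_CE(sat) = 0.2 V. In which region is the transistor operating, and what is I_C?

active; I_C ≈ 17 mA

Assume active. Base-emitter loop: I_B = (V_BB − V_BE)/R_B = (3 − 0.7)/27 = 0.0852 mA.
I_C = β·I_B = 200×0.0852 = 17 mA.
V_CE = V_CC − I_C·R_C = 11 − 17×0.56 = 1.46 V > V_CE(sat), so the active-region assumption holds.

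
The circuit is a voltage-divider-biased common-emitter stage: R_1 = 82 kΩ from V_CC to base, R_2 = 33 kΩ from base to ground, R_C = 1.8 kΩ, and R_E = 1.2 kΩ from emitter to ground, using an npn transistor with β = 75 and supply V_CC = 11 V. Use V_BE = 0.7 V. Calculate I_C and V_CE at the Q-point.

I_C ≈ 1.6 mA, V_CE ≈ 6.2 V

Thevenize the base divider: V_Th = V_CC·R_2/(R_1+R_2) = 11×33/115 = 3.16 V, R_Th = R_1‖R_2 = 23.5 kΩ.
Base-emitter loop: V_Th = I_B·R_Th + V_BE + (β+1)I_B·R_E, so I_B = (3.16 − 0.7) / (23.5 + 76×1.2) = 0.0214 mA.
I_C = β·I_B = 75×0.0214 = 1.61 mA, and I_E = (β+1)I_B = 1.63 mA.
V_CE = V_CC − I_C·R_C − I_E·R_E = 11 − 1.61×1.8 − 1.63×1.2 = 6.16 V.
V_CE = 6.16 V > 0.2 V confirms active-region operation.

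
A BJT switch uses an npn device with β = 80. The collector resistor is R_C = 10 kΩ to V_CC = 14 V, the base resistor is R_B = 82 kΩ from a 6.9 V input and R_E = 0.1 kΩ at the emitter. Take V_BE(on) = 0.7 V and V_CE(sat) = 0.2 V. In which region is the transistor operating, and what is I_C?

Assume active: I_B = (6.9 − 0.7)/(82 + 81×0.1) = 0.0688 mA, I_C = β·I_B = 5.5 mA.
Then V_CE = 14 − 5.5×10 − 5.57×0.1 = -41.6 V < 0.2 V — the active assumption fails.
Re-solve with V_CE = 0.2 V. KCL at the emitter: V_E/R_E = (V_BB−0.7−V_E)/R_B + (V_CC−0.2−V_E)/R_C, giving V_E = 0.144 V.
I_C = (V_CC − 0.2 − V_E)/R_C = (13.8 − 0.144)/10 = 1.37 mA.
Check: I_B = (6.2 − 0.144)/82 = 0.0739 mA, and β·I_B = 5.91 mA > I_C, confirming saturation.

saturation; I_C ≈ 1.4 mA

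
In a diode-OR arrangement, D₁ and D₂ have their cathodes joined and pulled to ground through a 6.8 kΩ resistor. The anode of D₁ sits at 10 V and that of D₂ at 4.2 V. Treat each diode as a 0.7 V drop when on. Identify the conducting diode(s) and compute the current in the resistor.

Only D₁ conducts; I_R ≈ 1.4 mA

Assume both conduct. Then node N would need to be at both 10−0.7 = 9.3 V and 4.2−0.7 = 3.5 V, which is impossible.
Assume only D₁ conducts: V_N = 10 − 0.7 = 9.3 V, so I_R = 9.3/6.8 = 1.37 mA.
Check D₂: its anode-to-cathode voltage is 4.2 − 9.3 = -5.1 V < 0.7 V, so it is off. The assumption is consistent.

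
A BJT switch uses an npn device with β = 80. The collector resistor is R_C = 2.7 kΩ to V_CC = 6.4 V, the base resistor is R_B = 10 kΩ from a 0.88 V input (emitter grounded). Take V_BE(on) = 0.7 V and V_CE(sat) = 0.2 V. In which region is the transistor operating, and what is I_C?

Assume active. Base-emitter loop: I_B = (V_BB − V_BE)/R_B = (0.88 − 0.7)/10 = 0.018 mA.
I_C = β·I_B = 80×0.018 = 1.44 mA.
V_CE = V_CC − I_C·R_C = 6.4 − 1.44×2.7 = 2.51 V > V_CE(sat), so the active-region assumption holds.

active; I_C ≈ 1.4 mA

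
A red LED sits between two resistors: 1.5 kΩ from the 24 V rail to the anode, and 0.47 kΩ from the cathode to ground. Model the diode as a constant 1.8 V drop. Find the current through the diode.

The two resistors are in series with the diode, so KVL gives 24 = I·1.5 + 1.8 + I·0.47.
I = (24 − 1.8) / (1.5 + 0.47) kΩ = 22.2 / 1.97 = 11.3 mA.

I ≈ 11 mA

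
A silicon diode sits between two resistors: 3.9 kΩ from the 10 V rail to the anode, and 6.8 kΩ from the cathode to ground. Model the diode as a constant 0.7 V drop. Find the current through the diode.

The two resistors are in series with the diode, so KVL gives 10 = I·3.9 + 0.7 + I·6.8.
I = (10 − 0.7) / (3.9 + 6.8) kΩ = 9.3 / 10.7 = 0.869 mA.

I ≈ 0.87 mA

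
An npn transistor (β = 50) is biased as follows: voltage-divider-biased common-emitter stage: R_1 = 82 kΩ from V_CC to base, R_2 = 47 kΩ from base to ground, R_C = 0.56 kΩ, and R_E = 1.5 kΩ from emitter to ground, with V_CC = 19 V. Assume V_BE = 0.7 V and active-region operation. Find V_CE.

V_CE ≈ 13 V

Thevenize the base divider: V_Th = V_CC·R_2/(R_1+R_2) = 19×47/129 = 6.92 V, R_Th = R_1‖R_2 = 29.9 kΩ.
Base-emitter loop: V_Th = I_B·R_Th + V_BE + (β+1)I_B·R_E, so I_B = (6.92 − 0.7) / (29.9 + 51×1.5) = 0.0585 mA.
I_C = β·I_B = 50×0.0585 = 2.92 mA, and I_E = (β+1)I_B = 2.98 mA.
V_CE = V_CC − I_C·R_C − I_E·R_E = 19 − 2.92×0.56 − 2.98×1.5 = 12.9 V.
V_CE = 12.9 V > 0.2 V confirms active-region operation.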